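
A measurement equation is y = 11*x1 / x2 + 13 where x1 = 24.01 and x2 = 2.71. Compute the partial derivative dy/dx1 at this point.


y = 11*x1 / x2 + 13
dy/dx1 = 11/x2
Evaluate at x2 = 2.71: c1 = 11 / 2.71
c1 = 4.0590

4.0590


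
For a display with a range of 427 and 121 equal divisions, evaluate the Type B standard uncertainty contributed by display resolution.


resolution = range / divisions
resolution = 427 / 121 = 3.5289256
u_res = resolution / (2*sqrt(3))
u_res = 3.5289256 / 3.4641016
u_res = 1.0187

1.0187


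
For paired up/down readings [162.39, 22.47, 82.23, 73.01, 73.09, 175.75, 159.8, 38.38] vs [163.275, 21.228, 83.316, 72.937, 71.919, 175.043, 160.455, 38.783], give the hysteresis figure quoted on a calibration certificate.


|162.39 - 163.275| = 0.8850
|22.47 - 21.228| = 1.2420
|82.23 - 83.316| = 1.0860
|73.01 - 72.937| = 0.0730
|73.09 - 71.919| = 1.1710
|175.75 - 175.043| = 0.7070
|159.8 - 160.455| = 0.6550
|38.38 - 38.783| = 0.4030
hysteresis = max(diffs) = 1.2420

1.2420


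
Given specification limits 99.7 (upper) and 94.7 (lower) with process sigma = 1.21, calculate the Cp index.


Cp = (USL - LSL) / (6 * sigma)
= (99.7 - 94.7) / (6 * 1.21)
= 5.0000 / 7.2600
= 0.6887

0.6887


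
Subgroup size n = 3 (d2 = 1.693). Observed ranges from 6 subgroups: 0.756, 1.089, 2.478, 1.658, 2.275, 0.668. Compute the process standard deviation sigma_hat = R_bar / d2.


R_bar = (0.756 + 1.089 + 2.478 + 1.658 + 2.275 + 0.668) / 6
R_bar = 8.924 / 6 = 1.4873333
sigma_hat = R_bar / d2 = 1.4873333 / 1.693 = 0.8785

0.8785


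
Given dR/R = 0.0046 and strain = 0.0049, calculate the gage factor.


GF = (dR/R) / epsilon
= 0.0046 / 0.0049
= 0.9388

0.9388


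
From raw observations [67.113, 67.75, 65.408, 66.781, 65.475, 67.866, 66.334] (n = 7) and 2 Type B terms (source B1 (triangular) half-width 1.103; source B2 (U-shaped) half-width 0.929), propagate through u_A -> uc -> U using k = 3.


mean = (67.113 + 67.75 + 65.408 + 66.781 + 65.475 + 67.866 + 66.334) / 7 = 66.67528571
s = sqrt(sum((x - mean)^2)/(n-1)) = 0.99488319
u_A = s / sqrt(n) = 0.99488319 / sqrt(7) = 0.3760305
u_B1 = 1.103 / sqrt(6) = 0.45029786
u_B2 = 0.929 / sqrt(2) = 0.6569022
uc = sqrt(0.3760305^2 + 0.45029786^2 + 0.6569022^2) = 0.88073129
U = k * uc = 3 * 0.88073129
U = 2.6422

2.6422


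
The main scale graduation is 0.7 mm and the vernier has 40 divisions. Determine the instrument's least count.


LC = MSD / n_div
= 0.7 / 40
= 0.0175

0.0175


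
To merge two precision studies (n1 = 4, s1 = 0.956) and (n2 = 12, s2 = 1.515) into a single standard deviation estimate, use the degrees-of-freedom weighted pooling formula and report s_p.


s_p = sqrt(((n1-1)*s1^2 + (n2-1)*s2^2) / (n1+n2-2))
numerator = (4-1)*0.956^2 + (12-1)*1.515^2 = 2.741808 + 25.247475 = 27.989283
denominator = 4 + 12 - 2 = 14
s_p^2 = 27.989283 / 14 = 1.9992345
s_p = sqrt(1.9992345) = 1.4139

1.4139


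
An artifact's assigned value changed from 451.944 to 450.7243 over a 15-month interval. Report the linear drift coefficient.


rate = (v2 - v1) / months
= (450.7243 - 451.944) / 15
= -1.2197 / 15
= -0.0813

-0.0813


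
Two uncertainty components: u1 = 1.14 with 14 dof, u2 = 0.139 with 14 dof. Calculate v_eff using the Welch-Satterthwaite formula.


uc = sqrt(u1^2 + u2^2) = sqrt(1.14^2 + 0.139^2) = 1.1484429
v_eff = uc^4 / (u1^4/v1 + u2^4/v2)
= 1.1484429^4 / (1.14^4/14 + 0.139^4/14)
= 1.7395529 / 0.12066668
v_eff = 14.4162

14.4162


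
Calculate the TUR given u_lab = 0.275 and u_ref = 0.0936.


TUR = u_lab / u_ref
= 0.275 / 0.0936
= 2.9380

2.9380


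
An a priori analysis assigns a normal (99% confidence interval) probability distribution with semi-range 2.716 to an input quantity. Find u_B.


u_B = half_width / 2.576
u_B = 2.716 / 2.576
u_B = 1.0543

1.0543


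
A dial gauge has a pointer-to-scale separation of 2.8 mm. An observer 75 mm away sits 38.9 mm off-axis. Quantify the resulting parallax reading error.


error = h * offset / d
= 2.8 * 38.9 / 75
= 1.4523

1.4523


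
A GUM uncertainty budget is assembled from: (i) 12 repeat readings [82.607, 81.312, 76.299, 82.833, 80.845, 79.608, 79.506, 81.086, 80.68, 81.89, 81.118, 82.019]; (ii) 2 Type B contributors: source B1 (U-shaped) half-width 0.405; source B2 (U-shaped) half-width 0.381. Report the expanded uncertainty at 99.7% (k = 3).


mean = (82.607 + 81.312 + 76.299 + 82.833 + 80.845 + 79.608 + 79.506 + 81.086 + 80.68 + 81.89 + 81.118 + 82.019) / 12 = 80.81691667
s = sqrt(sum((x - mean)^2)/(n-1)) = 1.755116
u_A = s / sqrt(n) = 1.755116 / sqrt(12) = 0.50665835
u_B1 = 0.405 / sqrt(2) = 0.28637825
u_B2 = 0.381 / sqrt(2) = 0.26940768
uc = sqrt(0.50665835^2 + 0.28637825^2 + 0.26940768^2) = 0.64132338
U = k * uc = 3 * 0.64132338
U = 1.9240

1.9240


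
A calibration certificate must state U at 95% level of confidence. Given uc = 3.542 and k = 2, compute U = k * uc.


U = k * uc
U = 2 * 3.542
U = 7.0840

7.0840


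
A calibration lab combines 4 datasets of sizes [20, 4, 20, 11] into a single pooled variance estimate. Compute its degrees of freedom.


nu = sum_i (n_i - 1)
nu = ((20 - 1) + (4 - 1) + (20 - 1) + (11 - 1))
nu = 19 + 3 + 19 + 10
nu = 51

51


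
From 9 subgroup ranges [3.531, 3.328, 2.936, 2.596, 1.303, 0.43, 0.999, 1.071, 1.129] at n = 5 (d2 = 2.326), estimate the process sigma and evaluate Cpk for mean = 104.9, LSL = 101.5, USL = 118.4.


R_bar = (3.531 + 3.328 + 2.936 + 2.596 + 1.303 + 0.43 + 0.999 + 1.071 + 1.129) / 9 = 1.9247778
sigma = R_bar / d2 = 1.9247778 / 2.326 = 0.8275055
Cp = (USL - LSL)/(6*sigma) = (118.4 - 101.5)/(6*0.8275055) = 3.4038
Cpu = (118.4 - 104.9)/(3*0.8275055) = 5.4380
Cpl = (104.9 - 101.5)/(3*0.8275055) = 1.3696
Cpk = min(Cpu, Cpl) = 1.3696

1.3696


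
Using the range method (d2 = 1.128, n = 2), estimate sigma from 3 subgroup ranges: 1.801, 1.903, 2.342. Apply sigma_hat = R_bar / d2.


R_bar = (1.801 + 1.903 + 2.342) / 3
R_bar = 6.046 / 3 = 2.0153333
sigma_hat = R_bar / d2 = 2.0153333 / 1.128 = 1.7866

1.7866


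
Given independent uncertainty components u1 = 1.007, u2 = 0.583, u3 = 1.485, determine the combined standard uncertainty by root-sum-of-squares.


uc = sqrt(1.007^2 + 0.583^2 + 1.485^2)
uc = sqrt(3.559163)
uc = 1.8866

1.8866


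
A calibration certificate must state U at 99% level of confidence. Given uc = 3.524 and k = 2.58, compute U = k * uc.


U = k * uc
U = 2.58 * 3.524
U = 9.0919

9.0919


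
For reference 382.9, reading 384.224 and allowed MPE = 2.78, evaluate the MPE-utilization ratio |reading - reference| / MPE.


e = indication - reference = 384.224 - 382.9 = 1.3240
|e| = 1.3240
ratio = |e| / MPE = 1.3240 / 2.78
ratio = 0.4763

0.4763


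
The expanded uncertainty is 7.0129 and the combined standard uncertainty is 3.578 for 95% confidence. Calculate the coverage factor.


k = U / uc
k = 7.0129 / 3.578
k = 1.96

1.96


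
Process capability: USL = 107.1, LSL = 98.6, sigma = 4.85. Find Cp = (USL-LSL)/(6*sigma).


Cp = (USL - LSL) / (6 * sigma)
= (107.1 - 98.6) / (6 * 4.85)
= 8.5000 / 29.1000
= 0.2921

0.2921


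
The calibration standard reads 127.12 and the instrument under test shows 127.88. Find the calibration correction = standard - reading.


Correction = standard - reading
= 127.12 - 127.88
= -0.7600

-0.7600


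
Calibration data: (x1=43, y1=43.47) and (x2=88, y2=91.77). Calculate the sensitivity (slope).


slope = (y2 - y1) / (x2 - x1)
= (91.77 - 43.47) / (88 - 43)
= 48.3000 / 45
= 1.0733

1.0733


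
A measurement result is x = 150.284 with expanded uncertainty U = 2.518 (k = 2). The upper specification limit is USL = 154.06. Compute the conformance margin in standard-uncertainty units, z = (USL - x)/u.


u = U / k = 2.518 / 2 = 1.259
margin = |USL - x| = |154.06 - 150.284| = 3.776
z = margin / u = 3.776 / 1.259
z = 2.9992

2.9992


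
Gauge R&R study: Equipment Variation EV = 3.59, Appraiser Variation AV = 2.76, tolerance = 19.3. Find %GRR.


GRR = sqrt(EV^2 + AV^2) = sqrt(3.59^2 + 2.76^2) = 4.528322
%GRR = GRR / tol * 100 = 4.528322 / 19.3 * 100
%GRR = 23.4628

23.4628


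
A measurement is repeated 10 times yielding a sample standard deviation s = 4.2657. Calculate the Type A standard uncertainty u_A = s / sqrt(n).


u_A = s / sqrt(n)
u_A = 4.2657 / sqrt(10)
u_A = 4.2657 / 3.1622777
u_A = 1.3489

1.3489


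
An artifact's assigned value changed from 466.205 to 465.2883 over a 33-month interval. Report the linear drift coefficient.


rate = (v2 - v1) / months
= (465.2883 - 466.205) / 33
= -0.9167 / 33
= -0.0278

-0.0278


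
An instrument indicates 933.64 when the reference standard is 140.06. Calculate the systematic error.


Systematic error = measured - true
= 933.64 - 140.06
= 793.5800

793.5800


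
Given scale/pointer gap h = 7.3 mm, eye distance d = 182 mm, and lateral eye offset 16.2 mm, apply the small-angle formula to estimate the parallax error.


error = h * offset / d
= 7.3 * 16.2 / 182
= 0.6498

0.6498


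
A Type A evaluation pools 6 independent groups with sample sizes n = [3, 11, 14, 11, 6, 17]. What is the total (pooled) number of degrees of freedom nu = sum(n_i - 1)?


nu = sum_i (n_i - 1)
nu = ((3 - 1) + (11 - 1) + (14 - 1) + (11 - 1) + (6 - 1) + (17 - 1))
nu = 2 + 10 + 13 + 10 + 5 + 16
nu = 56

56


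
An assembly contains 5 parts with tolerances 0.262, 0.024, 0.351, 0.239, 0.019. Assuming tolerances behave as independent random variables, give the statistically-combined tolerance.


RSS = sqrt(0.262^2 + 0.024^2 + 0.351^2 + 0.239^2 + 0.019^2)
= sqrt(0.249903)
= 0.4999

0.4999


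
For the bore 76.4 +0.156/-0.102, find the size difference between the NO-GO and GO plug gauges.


GO = nominal - lower_tol (smallest hole = maximum material condition)
GO = 76.4 - 0.102 = 76.298
NO-GO = nominal + upper_tol (largest hole = least material condition)
NO-GO = 76.4 + 0.156 = 76.556
spread = NO-GO - GO = 76.556 - 76.298 = 0.2580

0.2580


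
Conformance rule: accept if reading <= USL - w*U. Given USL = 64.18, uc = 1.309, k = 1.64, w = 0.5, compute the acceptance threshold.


U = k * uc = 1.64 * 1.309 = 2.14676
guard band g = w * U = 0.5 * 2.14676 = 1.07338
AL = USL - g = 64.18 - 1.07338
AL = 63.1066

63.1066


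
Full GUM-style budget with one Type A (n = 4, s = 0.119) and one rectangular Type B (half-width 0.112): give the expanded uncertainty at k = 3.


u_A = s / sqrt(n) = 0.119 / sqrt(4) = 0.0595
u_B = half_width / sqrt(3) = 0.112 / sqrt(3) = 0.06466323
uc = sqrt(u_A^2 + u_B^2) = sqrt(0.0595^2 + 0.06466323^2) = 0.08787254
U = k * uc = 3 * 0.08787254
U = 0.2636

0.2636


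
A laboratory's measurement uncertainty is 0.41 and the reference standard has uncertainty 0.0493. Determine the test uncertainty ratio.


TUR = u_lab / u_ref
= 0.41 / 0.0493
= 8.3164

8.3164


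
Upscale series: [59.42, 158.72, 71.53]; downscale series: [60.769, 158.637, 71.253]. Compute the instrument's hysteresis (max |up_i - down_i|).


|59.42 - 60.769| = 1.3490
|158.72 - 158.637| = 0.0830
|71.53 - 71.253| = 0.2770
hysteresis = max(diffs) = 1.3490

1.3490


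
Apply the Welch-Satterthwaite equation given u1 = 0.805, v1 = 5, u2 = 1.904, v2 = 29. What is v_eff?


uc = sqrt(u1^2 + u2^2) = sqrt(0.805^2 + 1.904^2) = 2.0671819
v_eff = uc^4 / (u1^4/v1 + u2^4/v2)
= 2.0671819^4 / (0.805^4/5 + 1.904^4/29)
= 18.260589 / 0.53716628
v_eff = 33.9943

33.9943


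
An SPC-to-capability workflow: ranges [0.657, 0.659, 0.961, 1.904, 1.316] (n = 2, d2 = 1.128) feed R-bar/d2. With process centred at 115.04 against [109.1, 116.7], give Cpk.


R_bar = (0.657 + 0.659 + 0.961 + 1.904 + 1.316) / 5 = 1.0994
sigma = R_bar / d2 = 1.0994 / 1.128 = 0.97464539
Cp = (USL - LSL)/(6*sigma) = (116.7 - 109.1)/(6*0.97464539) = 1.2996
Cpu = (116.7 - 115.04)/(3*0.97464539) = 0.5677
Cpl = (115.04 - 109.1)/(3*0.97464539) = 2.0315
Cpk = min(Cpu, Cpl) = 0.5677

0.5677


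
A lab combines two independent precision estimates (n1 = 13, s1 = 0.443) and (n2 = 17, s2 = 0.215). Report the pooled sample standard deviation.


s_p = sqrt(((n1-1)*s1^2 + (n2-1)*s2^2) / (n1+n2-2))
numerator = (13-1)*0.443^2 + (17-1)*0.215^2 = 2.354988 + 0.7396 = 3.094588
denominator = 13 + 17 - 2 = 28
s_p^2 = 3.094588 / 28 = 0.110521
s_p = sqrt(0.110521) = 0.3324

0.3324


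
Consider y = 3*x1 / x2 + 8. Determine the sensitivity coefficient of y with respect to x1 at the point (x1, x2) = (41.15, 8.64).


y = 3*x1 / x2 + 8
dy/dx1 = 3/x2
Evaluate at x2 = 8.64: c1 = 3 / 8.64
c1 = 0.3472

0.3472


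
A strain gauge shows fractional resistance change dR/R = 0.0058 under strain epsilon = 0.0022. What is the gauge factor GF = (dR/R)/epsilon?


GF = (dR/R) / epsilon
= 0.0058 / 0.0022
= 2.6364

2.6364


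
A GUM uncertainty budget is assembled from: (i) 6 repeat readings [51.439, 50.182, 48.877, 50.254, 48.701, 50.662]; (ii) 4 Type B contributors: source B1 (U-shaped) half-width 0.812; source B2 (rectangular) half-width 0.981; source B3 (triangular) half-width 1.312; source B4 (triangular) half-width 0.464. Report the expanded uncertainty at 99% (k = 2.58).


mean = (51.439 + 50.182 + 48.877 + 50.254 + 48.701 + 50.662) / 6 = 50.01916667
s = sqrt(sum((x - mean)^2)/(n-1)) = 1.0538435
u_A = s / sqrt(n) = 1.0538435 / sqrt(6) = 0.43022981
u_B1 = 0.812 / sqrt(2) = 0.57417071
u_B2 = 0.981 / sqrt(3) = 0.56638061
u_B3 = 1.312 / sqrt(6) = 0.53562176
u_B4 = 0.464 / sqrt(6) = 0.18942721
uc = sqrt(0.43022981^2 + 0.57417071^2 + 0.56638061^2 + 0.53562176^2 + 0.18942721^2) = 1.0762574
U = k * uc = 2.58 * 1.0762574
U = 2.7767

2.7767


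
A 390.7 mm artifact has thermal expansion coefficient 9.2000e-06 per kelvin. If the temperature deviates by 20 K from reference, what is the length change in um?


dL = L * alpha * dT
= 390.7 * 9.2000e-06 * 20
= 0.0718888 mm
dL_um = 0.0718888 * 1000 = 71.8888 um

71.8888


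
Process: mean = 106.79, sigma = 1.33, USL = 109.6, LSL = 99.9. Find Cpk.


Cpu = (USL - mean) / (3*sigma) = (109.6 - 106.79) / (3*1.33) = 0.7043
Cpl = (mean - LSL) / (3*sigma) = (106.79 - 99.9) / (3*1.33) = 1.7268
Cpk = min(Cpu, Cpl) = 0.7043

0.7043


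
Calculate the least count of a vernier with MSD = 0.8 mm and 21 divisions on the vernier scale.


LC = MSD / n_div
= 0.8 / 21
= 0.0381

0.0381


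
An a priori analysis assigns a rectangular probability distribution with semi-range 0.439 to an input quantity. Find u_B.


u_B = half_width / sqrt(3)
u_B = 0.439 / 1.7320508
u_B = 0.2535

0.2535


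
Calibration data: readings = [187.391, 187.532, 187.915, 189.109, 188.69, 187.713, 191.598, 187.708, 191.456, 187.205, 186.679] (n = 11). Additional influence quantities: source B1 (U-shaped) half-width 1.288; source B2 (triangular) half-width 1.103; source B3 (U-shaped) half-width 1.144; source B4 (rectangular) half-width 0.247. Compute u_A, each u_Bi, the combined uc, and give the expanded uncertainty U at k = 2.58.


mean = (187.391 + 187.532 + 187.915 + 189.109 + 188.69 + 187.713 + 191.598 + 187.708 + 191.456 + 187.205 + 186.679) / 11 = 188.4541818
s = sqrt(sum((x - mean)^2)/(n-1)) = 1.6573551
u_A = s / sqrt(n) = 1.6573551 / sqrt(11) = 0.49971136
u_B1 = 1.288 / sqrt(2) = 0.91075353
u_B2 = 1.103 / sqrt(6) = 0.45029786
u_B3 = 1.144 / sqrt(2) = 0.80893016
u_B4 = 0.247 / sqrt(3) = 0.14260552
uc = sqrt(0.49971136^2 + 0.91075353^2 + 0.45029786^2 + 0.80893016^2 + 0.14260552^2) = 1.3988052
U = k * uc = 2.58 * 1.3988052
U = 3.6089

3.6089


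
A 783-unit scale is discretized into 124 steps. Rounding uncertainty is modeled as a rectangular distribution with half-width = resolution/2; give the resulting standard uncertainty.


resolution = range / divisions
resolution = 783 / 124 = 6.3145161
u_res = resolution / (2*sqrt(3))
u_res = 6.3145161 / 3.4641016
u_res = 1.8228

1.8228


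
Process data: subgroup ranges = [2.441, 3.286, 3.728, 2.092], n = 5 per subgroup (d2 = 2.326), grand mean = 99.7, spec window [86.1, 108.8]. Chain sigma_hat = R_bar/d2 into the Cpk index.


R_bar = (2.441 + 3.286 + 3.728 + 2.092) / 4 = 2.88675
sigma = R_bar / d2 = 2.88675 / 2.326 = 1.2410791
Cp = (USL - LSL)/(6*sigma) = (108.8 - 86.1)/(6*1.2410791) = 3.0484
Cpu = (108.8 - 99.7)/(3*1.2410791) = 2.4441
Cpl = (99.7 - 86.1)/(3*1.2410791) = 3.6527
Cpk = min(Cpu, Cpl) = 2.4441

2.4441


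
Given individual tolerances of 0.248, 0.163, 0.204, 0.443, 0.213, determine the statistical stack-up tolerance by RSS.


RSS = sqrt(0.248^2 + 0.163^2 + 0.204^2 + 0.443^2 + 0.213^2)
= sqrt(0.371307)
= 0.6093

0.6093


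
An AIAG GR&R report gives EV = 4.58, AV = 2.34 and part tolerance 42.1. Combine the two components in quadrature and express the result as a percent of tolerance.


GRR = sqrt(EV^2 + AV^2) = sqrt(4.58^2 + 2.34^2) = 5.1431508
%GRR = GRR / tol * 100 = 5.1431508 / 42.1 * 100
%GRR = 12.2165

12.2165


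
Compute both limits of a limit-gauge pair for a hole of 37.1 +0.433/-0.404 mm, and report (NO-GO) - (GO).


GO = nominal - lower_tol (smallest hole = maximum material condition)
GO = 37.1 - 0.404 = 36.696
NO-GO = nominal + upper_tol (largest hole = least material condition)
NO-GO = 37.1 + 0.433 = 37.533
spread = NO-GO - GO = 37.533 - 36.696 = 0.8370

0.8370


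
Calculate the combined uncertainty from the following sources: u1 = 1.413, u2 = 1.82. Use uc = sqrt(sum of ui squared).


uc = sqrt(1.413^2 + 1.82^2)
uc = sqrt(5.308969)
uc = 2.3041

2.3041


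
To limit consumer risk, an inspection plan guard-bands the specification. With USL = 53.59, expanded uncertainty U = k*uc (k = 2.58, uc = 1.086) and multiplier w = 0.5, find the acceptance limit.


U = k * uc = 2.58 * 1.086 = 2.80188
guard band g = w * U = 0.5 * 2.80188 = 1.40094
AL = USL - g = 53.59 - 1.40094
AL = 52.1891

52.1891


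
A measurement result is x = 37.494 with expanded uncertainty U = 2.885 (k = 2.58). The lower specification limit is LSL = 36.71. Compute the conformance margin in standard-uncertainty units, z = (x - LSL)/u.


u = U / k = 2.885 / 2.58 = 1.1182171
margin = |LSL - x| = |36.71 - 37.494| = 0.784
z = margin / u = 0.784 / 1.1182171
z = 0.7011

0.7011


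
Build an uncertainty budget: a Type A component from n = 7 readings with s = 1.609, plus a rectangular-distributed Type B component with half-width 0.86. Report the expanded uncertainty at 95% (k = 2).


u_A = s / sqrt(n) = 1.609 / sqrt(7) = 0.60814484
u_B = half_width / sqrt(3) = 0.86 / sqrt(3) = 0.49652123
uc = sqrt(u_A^2 + u_B^2) = sqrt(0.60814484^2 + 0.49652123^2) = 0.78509457
U = k * uc = 2 * 0.78509457
U = 1.5702

1.5702


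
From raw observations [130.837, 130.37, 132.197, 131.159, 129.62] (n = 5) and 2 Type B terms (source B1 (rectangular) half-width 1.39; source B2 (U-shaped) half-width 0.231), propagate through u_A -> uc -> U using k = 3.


mean = (130.837 + 130.37 + 132.197 + 131.159 + 129.62) / 5 = 130.8366
s = sqrt(sum((x - mean)^2)/(n-1)) = 0.95557067
u_A = s / sqrt(n) = 0.95557067 / sqrt(5) = 0.4273442
u_B1 = 1.39 / sqrt(3) = 0.80251687
u_B2 = 0.231 / sqrt(2) = 0.16334167
uc = sqrt(0.4273442^2 + 0.80251687^2 + 0.16334167^2) = 0.92376236
U = k * uc = 3 * 0.92376236
U = 2.7713

2.7713


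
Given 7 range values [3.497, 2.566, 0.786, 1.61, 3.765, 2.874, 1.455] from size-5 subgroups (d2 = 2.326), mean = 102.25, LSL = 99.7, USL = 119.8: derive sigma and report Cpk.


R_bar = (3.497 + 2.566 + 0.786 + 1.61 + 3.765 + 2.874 + 1.455) / 7 = 2.3647143
sigma = R_bar / d2 = 2.3647143 / 2.326 = 1.0166442
Cp = (USL - LSL)/(6*sigma) = (119.8 - 99.7)/(6*1.0166442) = 3.2952
Cpu = (119.8 - 102.25)/(3*1.0166442) = 5.7542
Cpl = (102.25 - 99.7)/(3*1.0166442) = 0.8361
Cpk = min(Cpu, Cpl) = 0.8361

0.8361


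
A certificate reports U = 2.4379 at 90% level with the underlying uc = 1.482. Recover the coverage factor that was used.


k = U / uc
k = 2.4379 / 1.482
k = 1.645

1.645


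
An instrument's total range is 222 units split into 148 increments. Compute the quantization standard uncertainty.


resolution = range / divisions
resolution = 222 / 148 = 1.5
u_res = resolution / (2*sqrt(3))
u_res = 1.5 / 3.4641016
u_res = 0.4330

0.4330


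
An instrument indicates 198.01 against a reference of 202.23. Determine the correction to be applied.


Correction = standard - reading
= 202.23 - 198.01
= 4.2200

4.2200


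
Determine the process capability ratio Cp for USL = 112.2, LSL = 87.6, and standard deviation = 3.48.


Cp = (USL - LSL) / (6 * sigma)
= (112.2 - 87.6) / (6 * 3.48)
= 24.6000 / 20.8800
= 1.1782

1.1782


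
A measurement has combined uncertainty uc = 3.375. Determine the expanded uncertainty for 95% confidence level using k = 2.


U = k * uc
U = 2 * 3.375
U = 6.7500

6.7500


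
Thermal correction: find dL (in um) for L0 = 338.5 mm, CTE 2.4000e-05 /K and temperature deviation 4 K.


dL = L * alpha * dT
= 338.5 * 2.4000e-05 * 4
= 0.0324960 mm
dL_um = 0.0324960 * 1000 = 32.4960 um

32.4960


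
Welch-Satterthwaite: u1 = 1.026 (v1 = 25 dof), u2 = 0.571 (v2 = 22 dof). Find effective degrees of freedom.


uc = sqrt(u1^2 + u2^2) = sqrt(1.026^2 + 0.571^2) = 1.1741878
v_eff = uc^4 / (u1^4/v1 + u2^4/v2)
= 1.1741878^4 / (1.026^4/25 + 0.571^4/22)
= 1.9008605 / 0.049157013
v_eff = 38.6692

38.6692


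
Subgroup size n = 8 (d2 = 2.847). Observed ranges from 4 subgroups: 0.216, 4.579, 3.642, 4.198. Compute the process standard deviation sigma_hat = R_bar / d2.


R_bar = (0.216 + 4.579 + 3.642 + 4.198) / 4
R_bar = 12.635 / 4 = 3.15875
sigma_hat = R_bar / d2 = 3.15875 / 2.847 = 1.1095

1.1095


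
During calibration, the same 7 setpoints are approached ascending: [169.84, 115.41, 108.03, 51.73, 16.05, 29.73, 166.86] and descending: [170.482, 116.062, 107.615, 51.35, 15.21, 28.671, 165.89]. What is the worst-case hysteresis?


|169.84 - 170.482| = 0.6420
|115.41 - 116.062| = 0.6520
|108.03 - 107.615| = 0.4150
|51.73 - 51.35| = 0.3800
|16.05 - 15.21| = 0.8400
|29.73 - 28.671| = 1.0590
|166.86 - 165.89| = 0.9700
hysteresis = max(diffs) = 1.0590

1.0590


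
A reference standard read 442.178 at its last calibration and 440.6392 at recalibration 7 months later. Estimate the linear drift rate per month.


rate = (v2 - v1) / months
= (440.6392 - 442.178) / 7
= -1.5388 / 7
= -0.2198

-0.2198


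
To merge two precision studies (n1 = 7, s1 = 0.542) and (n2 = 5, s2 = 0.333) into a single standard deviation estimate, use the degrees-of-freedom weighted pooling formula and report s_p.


s_p = sqrt(((n1-1)*s1^2 + (n2-1)*s2^2) / (n1+n2-2))
numerator = (7-1)*0.542^2 + (5-1)*0.333^2 = 1.762584 + 0.443556 = 2.20614
denominator = 7 + 5 - 2 = 10
s_p^2 = 2.20614 / 10 = 0.220614
s_p = sqrt(0.220614) = 0.4697

0.4697


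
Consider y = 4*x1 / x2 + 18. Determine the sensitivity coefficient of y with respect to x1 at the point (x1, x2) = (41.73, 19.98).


y = 4*x1 / x2 + 18
dy/dx1 = 4/x2
Evaluate at x2 = 19.98: c1 = 4 / 19.98
c1 = 0.2002

0.2002


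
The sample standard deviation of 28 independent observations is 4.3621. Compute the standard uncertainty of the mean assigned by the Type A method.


u_A = s / sqrt(n)
u_A = 4.3621 / sqrt(28)
u_A = 4.3621 / 5.2915026
u_A = 0.8244

0.8244


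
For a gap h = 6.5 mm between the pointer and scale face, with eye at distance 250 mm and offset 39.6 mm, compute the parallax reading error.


error = h * offset / d
= 6.5 * 39.6 / 250
= 1.0296

1.0296


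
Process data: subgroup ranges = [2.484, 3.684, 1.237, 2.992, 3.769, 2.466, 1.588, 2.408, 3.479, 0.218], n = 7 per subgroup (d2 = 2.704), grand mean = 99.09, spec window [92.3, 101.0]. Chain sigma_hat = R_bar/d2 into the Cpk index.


R_bar = (2.484 + 3.684 + 1.237 + 2.992 + 3.769 + 2.466 + 1.588 + 2.408 + 3.479 + 0.218) / 10 = 2.4325
sigma = R_bar / d2 = 2.4325 / 2.704 = 0.8995932
Cp = (USL - LSL)/(6*sigma) = (101.0 - 92.3)/(6*0.8995932) = 1.6118
Cpu = (101.0 - 99.09)/(3*0.8995932) = 0.7077
Cpl = (99.09 - 92.3)/(3*0.8995932) = 2.5160
Cpk = min(Cpu, Cpl) = 0.7077

0.7077


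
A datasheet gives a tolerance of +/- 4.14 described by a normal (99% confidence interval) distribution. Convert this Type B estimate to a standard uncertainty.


u_B = half_width / 2.576
u_B = 4.14 / 2.576
u_B = 1.6071

1.6071


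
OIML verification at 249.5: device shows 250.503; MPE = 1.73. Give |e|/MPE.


e = indication - reference = 250.503 - 249.5 = 1.0030
|e| = 1.0030
ratio = |e| / MPE = 1.0030 / 1.73
ratio = 0.5798

0.5798


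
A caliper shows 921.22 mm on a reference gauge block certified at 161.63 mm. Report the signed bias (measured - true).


Systematic error = measured - true
= 921.22 - 161.63
= 759.5900

759.5900


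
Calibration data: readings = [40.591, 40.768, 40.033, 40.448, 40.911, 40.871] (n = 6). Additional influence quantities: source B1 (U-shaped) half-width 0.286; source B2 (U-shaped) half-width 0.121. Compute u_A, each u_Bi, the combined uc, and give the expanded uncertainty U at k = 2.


mean = (40.591 + 40.768 + 40.033 + 40.448 + 40.911 + 40.871) / 6 = 40.60366667
s = sqrt(sum((x - mean)^2)/(n-1)) = 0.32953887
u_A = s / sqrt(n) = 0.32953887 / sqrt(6) = 0.13453368
u_B1 = 0.286 / sqrt(2) = 0.20223254
u_B2 = 0.121 / sqrt(2) = 0.085559921
uc = sqrt(0.13453368^2 + 0.20223254^2 + 0.085559921^2) = 0.25752245
U = k * uc = 2 * 0.25752245
U = 0.5150

0.5150


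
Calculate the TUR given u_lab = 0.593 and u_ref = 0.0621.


TUR = u_lab / u_ref
= 0.593 / 0.0621
= 9.5491

9.5491


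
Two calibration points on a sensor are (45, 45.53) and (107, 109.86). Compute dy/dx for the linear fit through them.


slope = (y2 - y1) / (x2 - x1)
= (109.86 - 45.53) / (107 - 45)
= 64.3300 / 62
= 1.0376

1.0376


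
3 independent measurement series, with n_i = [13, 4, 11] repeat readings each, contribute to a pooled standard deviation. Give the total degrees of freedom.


nu = sum_i (n_i - 1)
nu = ((13 - 1) + (4 - 1) + (11 - 1))
nu = 12 + 3 + 10
nu = 25

25


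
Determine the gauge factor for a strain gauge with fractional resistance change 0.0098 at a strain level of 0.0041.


GF = (dR/R) / epsilon
= 0.0098 / 0.0041
= 2.3902

2.3902


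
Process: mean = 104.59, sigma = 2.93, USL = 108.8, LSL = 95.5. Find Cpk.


Cpu = (USL - mean) / (3*sigma) = (108.8 - 104.59) / (3*2.93) = 0.4790
Cpl = (mean - LSL) / (3*sigma) = (104.59 - 95.5) / (3*2.93) = 1.0341
Cpk = min(Cpu, Cpl) = 0.4790

0.4790


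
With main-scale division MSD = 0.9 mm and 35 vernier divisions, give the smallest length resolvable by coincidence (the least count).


LC = MSD / n_div
= 0.9 / 35
= 0.0257

0.0257


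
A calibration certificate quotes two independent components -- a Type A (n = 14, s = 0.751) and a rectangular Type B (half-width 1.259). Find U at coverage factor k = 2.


u_A = s / sqrt(n) = 0.751 / sqrt(14) = 0.20071319
u_B = half_width / sqrt(3) = 1.259 / sqrt(3) = 0.72688399
uc = sqrt(u_A^2 + u_B^2) = sqrt(0.20071319^2 + 0.72688399^2) = 0.75408628
U = k * uc = 2 * 0.75408628
U = 1.5082

1.5082


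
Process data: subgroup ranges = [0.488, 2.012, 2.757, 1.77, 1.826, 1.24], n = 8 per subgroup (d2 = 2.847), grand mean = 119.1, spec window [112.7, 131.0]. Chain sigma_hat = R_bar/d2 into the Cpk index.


R_bar = (0.488 + 2.012 + 2.757 + 1.77 + 1.826 + 1.24) / 6 = 1.6821667
sigma = R_bar / d2 = 1.6821667 / 2.847 = 0.59085588
Cp = (USL - LSL)/(6*sigma) = (131.0 - 112.7)/(6*0.59085588) = 5.1620
Cpu = (131.0 - 119.1)/(3*0.59085588) = 6.7134
Cpl = (119.1 - 112.7)/(3*0.59085588) = 3.6106
Cpk = min(Cpu, Cpl) = 3.6106

3.6106


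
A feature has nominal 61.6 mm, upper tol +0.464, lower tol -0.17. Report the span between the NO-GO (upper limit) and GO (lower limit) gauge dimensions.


GO = nominal - lower_tol (smallest hole = maximum material condition)
GO = 61.6 - 0.17 = 61.43
NO-GO = nominal + upper_tol (largest hole = least material condition)
NO-GO = 61.6 + 0.464 = 62.064
spread = NO-GO - GO = 62.064 - 61.43 = 0.6340

0.6340


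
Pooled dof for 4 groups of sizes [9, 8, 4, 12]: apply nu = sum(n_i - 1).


nu = sum_i (n_i - 1)
nu = ((9 - 1) + (8 - 1) + (4 - 1) + (12 - 1))
nu = 8 + 7 + 3 + 11
nu = 29

29


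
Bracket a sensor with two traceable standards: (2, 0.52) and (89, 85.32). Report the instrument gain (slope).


slope = (y2 - y1) / (x2 - x1)
= (85.32 - 0.52) / (89 - 2)
= 84.8000 / 87
= 0.9747

0.9747


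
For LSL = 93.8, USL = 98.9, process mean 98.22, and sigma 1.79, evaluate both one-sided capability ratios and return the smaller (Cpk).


Cpu = (USL - mean) / (3*sigma) = (98.9 - 98.22) / (3*1.79) = 0.1266
Cpl = (mean - LSL) / (3*sigma) = (98.22 - 93.8) / (3*1.79) = 0.8231
Cpk = min(Cpu, Cpl) = 0.1266

0.1266


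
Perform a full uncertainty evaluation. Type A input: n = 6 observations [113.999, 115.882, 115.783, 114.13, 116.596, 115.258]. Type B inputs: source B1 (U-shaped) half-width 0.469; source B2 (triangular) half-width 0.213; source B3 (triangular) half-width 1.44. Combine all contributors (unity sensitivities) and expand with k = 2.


mean = (113.999 + 115.882 + 115.783 + 114.13 + 116.596 + 115.258) / 6 = 115.2746667
s = sqrt(sum((x - mean)^2)/(n-1)) = 1.0306351
u_A = s / sqrt(n) = 1.0306351 / sqrt(6) = 0.42075502
u_B1 = 0.469 / sqrt(2) = 0.33163308
u_B2 = 0.213 / sqrt(6) = 0.086956886
u_B3 = 1.44 / sqrt(6) = 0.58787754
uc = sqrt(0.42075502^2 + 0.33163308^2 + 0.086956886^2 + 0.58787754^2) = 0.80011049
U = k * uc = 2 * 0.80011049
U = 1.6002

1.6002


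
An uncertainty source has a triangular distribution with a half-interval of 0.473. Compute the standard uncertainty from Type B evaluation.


u_B = half_width / sqrt(6)
u_B = 0.473 / 2.4494897
u_B = 0.1931

0.1931


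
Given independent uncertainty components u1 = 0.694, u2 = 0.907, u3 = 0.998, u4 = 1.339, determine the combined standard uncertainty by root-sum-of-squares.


uc = sqrt(0.694^2 + 0.907^2 + 0.998^2 + 1.339^2)
uc = sqrt(4.09321)
uc = 2.0232

2.0232


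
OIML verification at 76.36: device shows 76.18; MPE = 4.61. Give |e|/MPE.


e = indication - reference = 76.18 - 76.36 = -0.1800
|e| = 0.1800
ratio = |e| / MPE = 0.1800 / 4.61
ratio = 0.0390

0.0390


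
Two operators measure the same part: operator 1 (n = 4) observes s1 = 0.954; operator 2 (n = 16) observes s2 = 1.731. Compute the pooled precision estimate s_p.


s_p = sqrt(((n1-1)*s1^2 + (n2-1)*s2^2) / (n1+n2-2))
numerator = (4-1)*0.954^2 + (16-1)*1.731^2 = 2.730348 + 44.945415 = 47.675763
denominator = 4 + 16 - 2 = 18
s_p^2 = 47.675763 / 18 = 2.6486535
s_p = sqrt(2.6486535) = 1.6275

1.6275


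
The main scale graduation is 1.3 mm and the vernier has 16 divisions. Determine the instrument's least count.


LC = MSD / n_div
= 1.3 / 16
= 0.0813

0.0813


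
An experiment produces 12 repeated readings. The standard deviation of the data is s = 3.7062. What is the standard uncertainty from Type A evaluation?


u_A = s / sqrt(n)
u_A = 3.7062 / sqrt(12)
u_A = 3.7062 / 3.4641016
u_A = 1.0699

1.0699


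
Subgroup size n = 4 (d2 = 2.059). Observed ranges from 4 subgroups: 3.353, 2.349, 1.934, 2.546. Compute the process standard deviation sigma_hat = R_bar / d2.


R_bar = (3.353 + 2.349 + 1.934 + 2.546) / 4
R_bar = 10.182 / 4 = 2.5455
sigma_hat = R_bar / d2 = 2.5455 / 2.059 = 1.2363

1.2363


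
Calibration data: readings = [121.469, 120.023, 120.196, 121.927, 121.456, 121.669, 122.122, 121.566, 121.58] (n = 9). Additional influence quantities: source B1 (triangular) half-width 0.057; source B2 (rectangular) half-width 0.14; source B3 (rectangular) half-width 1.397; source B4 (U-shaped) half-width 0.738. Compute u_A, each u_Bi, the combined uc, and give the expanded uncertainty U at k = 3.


mean = (121.469 + 120.023 + 120.196 + 121.927 + 121.456 + 121.669 + 122.122 + 121.566 + 121.58) / 9 = 121.3342222
s = sqrt(sum((x - mean)^2)/(n-1)) = 0.72852862
u_A = s / sqrt(n) = 0.72852862 / sqrt(9) = 0.24284287
u_B1 = 0.057 / sqrt(6) = 0.023270153
u_B2 = 0.14 / sqrt(3) = 0.080829038
u_B3 = 1.397 / sqrt(3) = 0.80655833
u_B4 = 0.738 / sqrt(2) = 0.5218448
uc = sqrt(0.24284287^2 + 0.023270153^2 + 0.080829038^2 + 0.80655833^2 + 0.5218448^2) = 0.99443744
U = k * uc = 3 * 0.99443744
U = 2.9833

2.9833


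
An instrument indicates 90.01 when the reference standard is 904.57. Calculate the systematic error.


Systematic error = measured - true
= 90.01 - 904.57
= -814.5600

-814.5600


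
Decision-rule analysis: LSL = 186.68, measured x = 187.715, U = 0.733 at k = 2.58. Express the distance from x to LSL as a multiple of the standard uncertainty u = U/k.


u = U / k = 0.733 / 2.58 = 0.28410853
margin = |LSL - x| = |186.68 - 187.715| = 1.035
z = margin / u = 1.035 / 0.28410853
z = 3.6430

3.6430


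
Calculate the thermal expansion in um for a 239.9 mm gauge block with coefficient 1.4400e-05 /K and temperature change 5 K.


dL = L * alpha * dT
= 239.9 * 1.4400e-05 * 5
= 0.0172728 mm
dL_um = 0.0172728 * 1000 = 17.2728 um

17.2728


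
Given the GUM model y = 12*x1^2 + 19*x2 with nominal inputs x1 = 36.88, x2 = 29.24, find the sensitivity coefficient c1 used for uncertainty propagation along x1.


y = 12*x1^2 + 19*x2
dy/dx1 = 2*12*x1
Evaluate at x1 = 36.88: c1 = 24 * 36.88
c1 = 885.1200

885.1200


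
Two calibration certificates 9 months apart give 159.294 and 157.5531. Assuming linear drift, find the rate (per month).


rate = (v2 - v1) / months
= (157.5531 - 159.294) / 9
= -1.7409 / 9
= -0.1934

-0.1934


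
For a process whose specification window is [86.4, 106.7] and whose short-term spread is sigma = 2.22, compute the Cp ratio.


Cp = (USL - LSL) / (6 * sigma)
= (106.7 - 86.4) / (6 * 2.22)
= 20.3000 / 13.3200
= 1.5240

1.5240


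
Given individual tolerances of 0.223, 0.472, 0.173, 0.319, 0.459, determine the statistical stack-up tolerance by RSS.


RSS = sqrt(0.223^2 + 0.472^2 + 0.173^2 + 0.319^2 + 0.459^2)
= sqrt(0.614884)
= 0.7841

0.7841


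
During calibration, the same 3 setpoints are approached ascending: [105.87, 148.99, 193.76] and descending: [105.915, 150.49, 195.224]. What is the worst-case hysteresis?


|105.87 - 105.915| = 0.0450
|148.99 - 150.49| = 1.5000
|193.76 - 195.224| = 1.4640
hysteresis = max(diffs) = 1.5000

1.5000


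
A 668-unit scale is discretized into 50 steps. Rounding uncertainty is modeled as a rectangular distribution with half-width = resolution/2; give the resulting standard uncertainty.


resolution = range / divisions
resolution = 668 / 50 = 13.36
u_res = resolution / (2*sqrt(3))
u_res = 13.36 / 3.4641016
u_res = 3.8567

3.8567


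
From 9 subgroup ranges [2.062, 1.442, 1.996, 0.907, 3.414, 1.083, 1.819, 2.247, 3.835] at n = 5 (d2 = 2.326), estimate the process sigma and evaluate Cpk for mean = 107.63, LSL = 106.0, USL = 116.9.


R_bar = (2.062 + 1.442 + 1.996 + 0.907 + 3.414 + 1.083 + 1.819 + 2.247 + 3.835) / 9 = 2.0894444
sigma = R_bar / d2 = 2.0894444 / 2.326 = 0.8982994
Cp = (USL - LSL)/(6*sigma) = (116.9 - 106.0)/(6*0.8982994) = 2.0223
Cpu = (116.9 - 107.63)/(3*0.8982994) = 3.4398
Cpl = (107.63 - 106.0)/(3*0.8982994) = 0.6048
Cpk = min(Cpu, Cpl) = 0.6048

0.6048


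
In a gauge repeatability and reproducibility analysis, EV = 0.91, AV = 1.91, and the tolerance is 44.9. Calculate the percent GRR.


GRR = sqrt(EV^2 + AV^2) = sqrt(0.91^2 + 1.91^2) = 2.1157032
%GRR = GRR / tol * 100 = 2.1157032 / 44.9 * 100
%GRR = 4.7120

4.7120


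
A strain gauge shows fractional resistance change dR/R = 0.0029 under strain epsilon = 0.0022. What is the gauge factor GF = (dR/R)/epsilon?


GF = (dR/R) / epsilon
= 0.0029 / 0.0022
= 1.3182

1.3182


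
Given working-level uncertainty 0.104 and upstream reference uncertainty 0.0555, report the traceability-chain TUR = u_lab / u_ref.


TUR = u_lab / u_ref
= 0.104 / 0.0555
= 1.8739

1.8739


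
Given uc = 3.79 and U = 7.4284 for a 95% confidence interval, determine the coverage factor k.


k = U / uc
k = 7.4284 / 3.79
k = 1.96

1.96


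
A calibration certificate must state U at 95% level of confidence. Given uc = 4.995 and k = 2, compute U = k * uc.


U = k * uc
U = 2 * 4.995
U = 9.9900

9.9900


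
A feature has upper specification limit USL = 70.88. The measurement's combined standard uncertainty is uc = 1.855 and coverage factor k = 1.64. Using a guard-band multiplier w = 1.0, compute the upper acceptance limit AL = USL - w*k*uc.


U = k * uc = 1.64 * 1.855 = 3.0422
guard band g = w * U = 1.0 * 3.0422 = 3.0422
AL = USL - g = 70.88 - 3.0422
AL = 67.8378

67.8378


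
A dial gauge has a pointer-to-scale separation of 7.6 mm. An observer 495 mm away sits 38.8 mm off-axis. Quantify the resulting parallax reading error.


error = h * offset / d
= 7.6 * 38.8 / 495
= 0.5957

0.5957


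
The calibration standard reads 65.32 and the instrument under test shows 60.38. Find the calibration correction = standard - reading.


Correction = standard - reading
= 65.32 - 60.38
= 4.9400

4.9400


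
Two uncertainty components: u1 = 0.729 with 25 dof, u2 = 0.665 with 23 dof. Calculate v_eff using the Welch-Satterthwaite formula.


uc = sqrt(u1^2 + u2^2) = sqrt(0.729^2 + 0.665^2) = 0.98674515
v_eff = uc^4 / (u1^4/v1 + u2^4/v2)
= 0.98674515^4 / (0.729^4/25 + 0.665^4/23)
= 0.94802546 / 0.019799918
v_eff = 47.8803

47.8803


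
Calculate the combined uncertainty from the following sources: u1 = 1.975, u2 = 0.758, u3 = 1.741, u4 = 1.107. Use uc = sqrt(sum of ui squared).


uc = sqrt(1.975^2 + 0.758^2 + 1.741^2 + 1.107^2)
uc = sqrt(8.731719)
uc = 2.9549

2.9549


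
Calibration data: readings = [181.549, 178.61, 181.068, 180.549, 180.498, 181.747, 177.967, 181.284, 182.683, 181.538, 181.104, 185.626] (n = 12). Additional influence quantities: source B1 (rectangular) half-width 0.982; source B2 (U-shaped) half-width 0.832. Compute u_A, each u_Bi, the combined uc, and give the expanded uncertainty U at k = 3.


mean = (181.549 + 178.61 + 181.068 + 180.549 + 180.498 + 181.747 + 177.967 + 181.284 + 182.683 + 181.538 + 181.104 + 185.626) / 12 = 181.18525
s = sqrt(sum((x - mean)^2)/(n-1)) = 1.9171973
u_A = s / sqrt(n) = 1.9171973 / sqrt(12) = 0.55344719
u_B1 = 0.982 / sqrt(3) = 0.56695796
u_B2 = 0.832 / sqrt(2) = 0.58831284
uc = sqrt(0.55344719^2 + 0.56695796^2 + 0.58831284^2) = 0.98684199
U = k * uc = 3 * 0.98684199
U = 2.9605

2.9605


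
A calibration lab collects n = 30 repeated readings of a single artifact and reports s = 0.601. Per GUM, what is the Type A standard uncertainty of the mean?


u_A = s / sqrt(n)
u_A = 0.601 / sqrt(30)
u_A = 0.601 / 5.4772256
u_A = 0.1097

0.1097


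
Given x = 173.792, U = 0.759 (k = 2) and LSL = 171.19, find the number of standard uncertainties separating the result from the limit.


u = U / k = 0.759 / 2 = 0.3795
margin = |LSL - x| = |171.19 - 173.792| = 2.602
z = margin / u = 2.602 / 0.3795
z = 6.8564

6.8564


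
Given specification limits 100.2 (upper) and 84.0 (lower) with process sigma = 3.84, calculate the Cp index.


Cp = (USL - LSL) / (6 * sigma)
= (100.2 - 84.0) / (6 * 3.84)
= 16.2000 / 23.0400
= 0.7031

0.7031


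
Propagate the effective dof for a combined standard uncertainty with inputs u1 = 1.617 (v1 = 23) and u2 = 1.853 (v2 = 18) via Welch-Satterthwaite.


uc = sqrt(u1^2 + u2^2) = sqrt(1.617^2 + 1.853^2) = 2.4593288
v_eff = uc^4 / (u1^4/v1 + u2^4/v2)
= 2.4593288^4 / (1.617^4/23 + 1.853^4/18)
= 36.58191 / 0.95222513
v_eff = 38.4173

38.4173


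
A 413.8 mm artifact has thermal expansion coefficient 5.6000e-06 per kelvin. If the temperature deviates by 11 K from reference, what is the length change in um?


dL = L * alpha * dT
= 413.8 * 5.6000e-06 * 11
= 0.0254901 mm
dL_um = 0.0254901 * 1000 = 25.4901 um

25.4901


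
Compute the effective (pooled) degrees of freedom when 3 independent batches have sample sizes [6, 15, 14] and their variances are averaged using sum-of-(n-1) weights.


nu = sum_i (n_i - 1)
nu = ((6 - 1) + (15 - 1) + (14 - 1))
nu = 5 + 14 + 13
nu = 32

32


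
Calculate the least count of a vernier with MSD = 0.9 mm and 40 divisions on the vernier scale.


LC = MSD / n_div
= 0.9 / 40
= 0.0225

0.0225


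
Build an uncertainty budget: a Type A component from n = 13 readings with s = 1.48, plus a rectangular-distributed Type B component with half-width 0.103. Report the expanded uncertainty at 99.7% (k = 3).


u_A = s / sqrt(n) = 1.48 / sqrt(13) = 0.41047815
u_B = half_width / sqrt(3) = 0.103 / sqrt(3) = 0.059467078
uc = sqrt(u_A^2 + u_B^2) = sqrt(0.41047815^2 + 0.059467078^2) = 0.41476336
U = k * uc = 3 * 0.41476336
U = 1.2443

1.2443
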